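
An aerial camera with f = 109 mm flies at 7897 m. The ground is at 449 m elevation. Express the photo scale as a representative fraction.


scale = f / (H - h) = 109 mm / 7448 m = 109 / 7448000 = 1:68330

1:68330


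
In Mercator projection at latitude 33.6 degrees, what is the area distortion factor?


area_distortion = 1/cos^2(33.6) = 1.441

1.441


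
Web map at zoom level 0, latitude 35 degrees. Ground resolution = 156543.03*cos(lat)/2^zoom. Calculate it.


res = 156543.03 * cos(35) / 2^0 = 156543.03 * 0.81915204 / 1 = 128232.54 m/pixel

128232.54 m/pixel


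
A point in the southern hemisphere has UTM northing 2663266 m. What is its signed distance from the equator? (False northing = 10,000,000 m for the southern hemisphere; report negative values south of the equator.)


For southern: actual = 2663266 - 10000000 = -7336734 m

-7336734 m


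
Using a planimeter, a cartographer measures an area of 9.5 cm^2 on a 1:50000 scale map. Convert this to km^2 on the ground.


ground_area = 9.5 * (50000/100)^2 = 2375000.0 m^2 = 2.375 km^2

2.375 km^2


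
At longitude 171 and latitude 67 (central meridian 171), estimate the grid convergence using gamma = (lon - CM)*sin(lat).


gamma = (171 - 171) * sin(67) = 0 * 0.920505 = 0.0 degrees

0.0 degrees


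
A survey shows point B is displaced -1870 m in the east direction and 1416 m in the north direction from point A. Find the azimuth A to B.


az = atan2(-1870, 1416) = -52.9 deg
adjusted to 0-360: 307.1 degrees

307.1 degrees


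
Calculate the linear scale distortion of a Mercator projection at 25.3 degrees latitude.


SF = 1 / cos(25.3) = 1 / 0.904083 = 1.106

1.106


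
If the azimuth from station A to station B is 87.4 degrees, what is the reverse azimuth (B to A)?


back azimuth = (87.4 + 180) mod 360 = 267.4 degrees

267.4 degrees


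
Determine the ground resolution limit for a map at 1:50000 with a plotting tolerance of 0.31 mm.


ground = 0.31 mm * 50000 / 1000 = 15.5 m

15.5 m


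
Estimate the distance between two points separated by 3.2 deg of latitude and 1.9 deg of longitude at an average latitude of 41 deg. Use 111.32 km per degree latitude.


dlat_km = 3.2 * 111.32 = 356.224
dlon_km = 1.9 * 111.32 * cos(41) ≈ 159.627
dist = sqrt(356.224^2 + 159.627^2) ≈ 390.4 km

390.4 km


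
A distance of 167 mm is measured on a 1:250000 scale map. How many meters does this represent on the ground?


ground = 167 mm * 250000 / 1000 = 41750.0 m

41750.0 m


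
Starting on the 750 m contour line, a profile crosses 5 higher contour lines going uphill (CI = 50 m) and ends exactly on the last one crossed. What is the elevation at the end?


elevation = 750 + 5 * 50 = 1000 m

1000 m


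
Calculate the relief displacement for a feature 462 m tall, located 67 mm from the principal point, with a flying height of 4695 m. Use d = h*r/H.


d = h * r / H = 462 * 67 / 4695 = 6.59 mm

6.59 mm


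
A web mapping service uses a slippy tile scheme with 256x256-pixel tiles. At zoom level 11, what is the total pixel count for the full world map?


tiles per axis = 2^11 = 2048
total tiles = 2048^2 = 4194304
pixels per axis = 2048 * 256 = 524288
total pixels = 524288^2 = 274877906944

274877906944 pixels


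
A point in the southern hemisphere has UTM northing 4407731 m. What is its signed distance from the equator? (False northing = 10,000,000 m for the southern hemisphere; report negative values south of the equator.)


For southern: actual = 4407731 - 10000000 = -5592269 m

-5592269 m


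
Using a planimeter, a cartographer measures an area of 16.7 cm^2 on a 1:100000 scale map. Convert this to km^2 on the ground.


ground_area = 16.7 * (100000/100)^2 = 16700000.0 m^2 = 16.7 km^2

16.7 km^2


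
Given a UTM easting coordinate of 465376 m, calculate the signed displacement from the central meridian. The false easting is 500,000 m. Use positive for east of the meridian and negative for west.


displacement = 465376 - 500000 = -34624 m

-34624 m


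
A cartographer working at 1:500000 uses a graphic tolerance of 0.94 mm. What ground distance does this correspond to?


ground = 0.94 mm * 500000 / 1000 = 470.0 m

470.0 m


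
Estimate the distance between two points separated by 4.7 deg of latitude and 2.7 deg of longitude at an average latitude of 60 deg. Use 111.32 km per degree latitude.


dlat_km = 4.7 * 111.32 = 523.204
dlon_km = 2.7 * 111.32 * cos(60) ≈ 150.282
dist = sqrt(523.204^2 + 150.282^2) ≈ 544.4 km

544.4 km


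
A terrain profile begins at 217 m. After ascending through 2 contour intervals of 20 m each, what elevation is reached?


elevation = 217 + 2 * 20 = 257 m

257 m


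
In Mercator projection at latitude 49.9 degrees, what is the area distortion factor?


area_distortion = 1/cos^2(49.9) = 2.41

2.41


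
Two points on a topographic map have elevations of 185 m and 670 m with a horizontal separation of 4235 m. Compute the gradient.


gradient = (670 - 185) / 4235 = 485 / 4235 = 0.1145

0.1145


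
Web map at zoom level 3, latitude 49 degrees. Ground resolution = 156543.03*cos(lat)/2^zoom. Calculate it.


res = 156543.03 * cos(49) / 2^3 = 156543.03 * 0.65605903 / 8 = 12837.68 m/pixel

12837.68 m/pixel


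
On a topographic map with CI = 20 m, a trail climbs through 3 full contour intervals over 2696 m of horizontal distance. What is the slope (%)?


elevation change = 3 * 20 = 60 m
slope = 60 / 2696 * 100 = 2.2%

2.2%


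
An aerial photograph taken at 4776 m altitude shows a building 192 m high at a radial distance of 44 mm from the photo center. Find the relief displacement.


d = h * r / H = 192 * 44 / 4776 = 1.77 mm

1.77 mm


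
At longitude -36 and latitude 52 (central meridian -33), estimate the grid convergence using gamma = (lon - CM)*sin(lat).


gamma = (-36 - -33) * sin(52) = -3 * 0.788011 = -2.364 degrees

-2.364 degrees


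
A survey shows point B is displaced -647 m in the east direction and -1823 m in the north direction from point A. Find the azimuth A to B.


az = atan2(-647, -1823) = -160.5 deg
adjusted to 0-360: 199.5 degrees

199.5 degrees


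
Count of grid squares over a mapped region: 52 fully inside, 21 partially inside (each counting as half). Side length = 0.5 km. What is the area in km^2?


effective squares = 52 + 21 * 0.5 = 62.5
area = 62.5 * 0.25 = 15.625 km^2

15.625 km^2


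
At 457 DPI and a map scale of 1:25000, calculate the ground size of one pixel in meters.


pixel_cm = 2.54 / 457 ≈ 0.005558 cm
ground = pixel_cm * 25000 / 100 = 2.54 * 25000 / (457 * 100) = 63500 / 45700 ≈ 1.39 m

1.39 m


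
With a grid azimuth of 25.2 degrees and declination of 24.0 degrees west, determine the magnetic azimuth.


magnetic azimuth = grid azimuth - declination (east +ve)
mag_az = 25.2 - -24.0 = 49.2 degrees

49.2 degrees


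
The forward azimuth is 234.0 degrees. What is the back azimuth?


back azimuth = (234.0 + 180) mod 360 = 54.0 degrees

54.0 degrees


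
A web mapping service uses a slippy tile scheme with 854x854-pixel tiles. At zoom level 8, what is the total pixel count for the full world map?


tiles per axis = 2^8 = 256
total tiles = 256^2 = 65536
pixels per axis = 256 * 854 = 218624
total pixels = 218624^2 = 47796453376

47796453376 pixels


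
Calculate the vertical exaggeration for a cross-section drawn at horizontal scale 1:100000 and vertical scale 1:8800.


VE = horizontal_scale / vertical_scale = 100000 / 8800 ≈ 11.4

11.4x


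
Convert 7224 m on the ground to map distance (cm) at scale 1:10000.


map_cm = 7224 * 100 / 10000 = 72.24 cm

72.24 cm


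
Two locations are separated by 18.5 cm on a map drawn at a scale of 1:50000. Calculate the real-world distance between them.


ground = 18.5 cm * 50000 / 100 = 9250.0 m = 9.25 km

9.25 km


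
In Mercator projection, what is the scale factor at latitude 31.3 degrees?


SF = 1 / cos(31.3) = 1 / 0.854459 = 1.17

1.17


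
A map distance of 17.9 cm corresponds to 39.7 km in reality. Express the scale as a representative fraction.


ground = 39.7 km = 3970000 cm; RF denominator = ground / map = 3970000 / 17.9 ≈ 221788; RF = 1:221788

1:221788


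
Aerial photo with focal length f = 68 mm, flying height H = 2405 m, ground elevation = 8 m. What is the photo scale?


scale = f / (H - h) = 68 mm / 2397 m = 68 / 2397000 = 1:35250

1:35250


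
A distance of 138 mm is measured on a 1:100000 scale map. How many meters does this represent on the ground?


ground = 138 mm * 100000 / 1000 = 13800.0 m

13800.0 m


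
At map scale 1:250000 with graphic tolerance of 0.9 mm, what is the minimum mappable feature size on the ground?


ground = 0.9 mm * 250000 / 1000 = 225.0 m

225.0 m


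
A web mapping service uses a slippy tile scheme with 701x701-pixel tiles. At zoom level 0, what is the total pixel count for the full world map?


tiles per axis = 2^0 = 1
total tiles = 1^2 = 1
pixels per axis = 1 * 701 = 701
total pixels = 701^2 = 491401

491401 pixels


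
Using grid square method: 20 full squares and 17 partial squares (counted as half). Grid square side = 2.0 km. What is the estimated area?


effective squares = 20 + 17 * 0.5 = 28.5
area = 28.5 * 4.0 = 114.0 km^2

114.0 km^2


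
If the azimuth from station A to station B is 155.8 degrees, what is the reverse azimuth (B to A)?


back azimuth = (155.8 + 180) mod 360 = 335.8 degrees

335.8 degrees


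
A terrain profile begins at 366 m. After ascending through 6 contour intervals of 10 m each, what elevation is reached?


elevation = 366 + 6 * 10 = 426 m

426 m


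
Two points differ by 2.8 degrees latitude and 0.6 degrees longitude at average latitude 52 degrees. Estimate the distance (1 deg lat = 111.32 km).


dlat_km = 2.8 * 111.32 = 311.696
dlon_km = 0.6 * 111.32 * cos(52) ≈ 41.121
dist = sqrt(311.696^2 + 41.121^2) ≈ 314.4 km

314.4 km


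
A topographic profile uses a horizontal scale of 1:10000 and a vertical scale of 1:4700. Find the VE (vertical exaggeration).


VE = horizontal_scale / vertical_scale = 10000 / 4700 ≈ 2.1

2.1x


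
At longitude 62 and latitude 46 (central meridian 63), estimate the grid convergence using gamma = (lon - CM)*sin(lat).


gamma = (62 - 63) * sin(46) = -1 * 0.71934 = -0.719 degrees

-0.719 degrees


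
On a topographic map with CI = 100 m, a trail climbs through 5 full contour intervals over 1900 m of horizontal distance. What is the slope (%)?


elevation change = 5 * 100 = 500 m
slope = 500 / 1900 * 100 = 26.3%

26.3%


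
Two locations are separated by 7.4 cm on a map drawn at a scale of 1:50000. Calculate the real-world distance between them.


ground = 7.4 cm * 50000 / 100 = 3700.0 m = 3.7 km

3.7 km


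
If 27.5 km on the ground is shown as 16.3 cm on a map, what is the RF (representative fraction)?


ground = 27.5 km = 2750000 cm; RF denominator = ground / map = 2750000 / 16.3 ≈ 168712; RF = 1:168712

1:168712


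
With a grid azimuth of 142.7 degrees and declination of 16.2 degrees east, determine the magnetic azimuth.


magnetic azimuth = grid azimuth - declination (east +ve)
mag_az = 142.7 - 16.2 = 126.5 degrees

126.5 degrees


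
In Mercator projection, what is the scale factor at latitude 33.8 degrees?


SF = 1 / cos(33.8) = 1 / 0.830984 = 1.203

1.203


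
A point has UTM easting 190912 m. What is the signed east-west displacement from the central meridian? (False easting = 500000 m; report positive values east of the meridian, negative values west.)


displacement = 190912 - 500000 = -309088 m

-309088 m


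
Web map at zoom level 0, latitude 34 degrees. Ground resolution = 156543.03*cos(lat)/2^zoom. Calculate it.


res = 156543.03 * cos(34) / 2^0 = 156543.03 * 0.82903757 / 1 = 129780.05 m/pixel

129780.05 m/pixel


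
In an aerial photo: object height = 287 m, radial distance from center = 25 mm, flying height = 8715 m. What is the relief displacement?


d = h * r / H = 287 * 25 / 8715 = 0.82 mm

0.82 mm


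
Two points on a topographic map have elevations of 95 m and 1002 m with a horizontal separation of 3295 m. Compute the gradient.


gradient = (1002 - 95) / 3295 = 907 / 3295 = 0.2753

0.2753


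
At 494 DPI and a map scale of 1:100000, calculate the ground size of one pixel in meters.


pixel_cm = 2.54 / 494 ≈ 0.005142 cm
ground = pixel_cm * 100000 / 100 = 2.54 * 100000 / (494 * 100) = 254000 / 49400 ≈ 5.14 m

5.14 m


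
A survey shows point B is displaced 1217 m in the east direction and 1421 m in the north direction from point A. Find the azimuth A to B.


az = atan2(1217, 1421) = 40.6 deg
adjusted to 0-360: 40.6 degrees

40.6 degrees


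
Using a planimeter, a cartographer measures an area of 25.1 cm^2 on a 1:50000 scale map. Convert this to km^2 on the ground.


ground_area = 25.1 * (50000/100)^2 = 6275000.0 m^2 = 6.275 km^2

6.275 km^2


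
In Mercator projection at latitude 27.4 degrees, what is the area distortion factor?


area_distortion = 1/cos^2(27.4) = 1.269

1.269


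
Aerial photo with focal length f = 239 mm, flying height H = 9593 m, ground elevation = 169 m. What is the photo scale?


scale = f / (H - h) = 239 mm / 9424 m = 239 / 9424000 = 1:39431

1:39431


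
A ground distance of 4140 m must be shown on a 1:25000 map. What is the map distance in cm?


map_cm = 4140 * 100 / 25000 = 16.56 cm

16.56 cm


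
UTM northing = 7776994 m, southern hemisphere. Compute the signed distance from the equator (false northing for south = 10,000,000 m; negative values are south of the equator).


For southern: actual = 7776994 - 10000000 = -2223006 m

-2223006 m


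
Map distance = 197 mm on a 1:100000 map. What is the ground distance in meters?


ground = 197 mm * 100000 / 1000 = 19700.0 m

19700.0 m


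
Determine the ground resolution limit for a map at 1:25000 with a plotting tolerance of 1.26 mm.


ground = 1.26 mm * 25000 / 1000 = 31.5 m

31.5 m


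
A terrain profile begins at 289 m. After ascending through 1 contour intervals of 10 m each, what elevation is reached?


elevation = 289 + 1 * 10 = 299 m

299 m


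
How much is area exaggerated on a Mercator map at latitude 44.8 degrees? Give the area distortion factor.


area_distortion = 1/cos^2(44.8) = 1.986

1.986


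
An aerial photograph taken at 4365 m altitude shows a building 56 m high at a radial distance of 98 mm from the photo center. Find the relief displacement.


d = h * r / H = 56 * 98 / 4365 = 1.26 mm

1.26 mm


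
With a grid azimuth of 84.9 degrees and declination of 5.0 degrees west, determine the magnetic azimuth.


magnetic azimuth = grid azimuth - declination (east +ve)
mag_az = 84.9 - -5.0 = 89.9 degrees

89.9 degrees


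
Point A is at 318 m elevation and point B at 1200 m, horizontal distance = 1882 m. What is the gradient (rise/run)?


gradient = (1200 - 318) / 1882 = 882 / 1882 = 0.4687

0.4687


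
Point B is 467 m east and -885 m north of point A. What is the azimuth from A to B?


az = atan2(467, -885) = 152.2 deg
adjusted to 0-360: 152.2 degrees

152.2 degrees


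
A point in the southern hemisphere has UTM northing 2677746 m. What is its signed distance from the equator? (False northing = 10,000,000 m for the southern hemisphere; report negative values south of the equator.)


For southern: actual = 2677746 - 10000000 = -7322254 m

-7322254 m


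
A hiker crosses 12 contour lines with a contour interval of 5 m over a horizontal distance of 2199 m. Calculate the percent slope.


elevation change = 12 * 5 = 60 m
slope = 60 / 2199 * 100 = 2.7%

2.7%


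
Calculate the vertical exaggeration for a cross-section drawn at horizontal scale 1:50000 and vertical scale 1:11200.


VE = horizontal_scale / vertical_scale = 50000 / 11200 ≈ 4.5

4.5x


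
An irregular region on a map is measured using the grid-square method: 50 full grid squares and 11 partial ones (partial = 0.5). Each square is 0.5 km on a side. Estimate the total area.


effective squares = 50 + 11 * 0.5 = 55.5
area = 55.5 * 0.25 = 13.875 km^2

13.875 km^2


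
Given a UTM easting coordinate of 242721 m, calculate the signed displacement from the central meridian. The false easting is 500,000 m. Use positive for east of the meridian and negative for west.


displacement = 242721 - 500000 = -257279 m

-257279 m


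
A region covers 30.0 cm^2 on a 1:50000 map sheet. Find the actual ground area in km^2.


ground_area = 30.0 * (50000/100)^2 = 7500000.0 m^2 = 7.5 km^2

7.5 km^2


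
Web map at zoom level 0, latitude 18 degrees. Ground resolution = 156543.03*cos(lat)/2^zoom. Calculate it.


res = 156543.03 * cos(18) / 2^0 = 156543.03 * 0.95105652 / 1 = 148881.27 m/pixel

148881.27 m/pixel


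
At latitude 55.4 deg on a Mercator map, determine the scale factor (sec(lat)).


SF = 1 / cos(55.4) = 1 / 0.567844 = 1.761

1.761


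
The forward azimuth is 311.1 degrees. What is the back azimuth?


back azimuth = (311.1 + 180) mod 360 = 131.1 degrees

131.1 degrees


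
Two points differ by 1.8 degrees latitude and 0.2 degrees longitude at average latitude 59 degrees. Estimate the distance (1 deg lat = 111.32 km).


dlat_km = 1.8 * 111.32 = 200.376
dlon_km = 0.2 * 111.32 * cos(59) ≈ 11.467
dist = sqrt(200.376^2 + 11.467^2) ≈ 200.7 km

200.7 km


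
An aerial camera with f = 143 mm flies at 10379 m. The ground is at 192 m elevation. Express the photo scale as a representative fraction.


scale = f / (H - h) = 143 mm / 10187 m = 143 / 10187000 = 1:71238

1:71238


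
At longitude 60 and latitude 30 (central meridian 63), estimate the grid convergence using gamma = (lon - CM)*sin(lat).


gamma = (60 - 63) * sin(30) = -3 * 0.5 = -1.5 degrees

-1.5 degrees


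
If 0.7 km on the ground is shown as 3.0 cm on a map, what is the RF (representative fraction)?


ground = 0.7 km = 70000 cm; RF denominator = ground / map = 70000 / 3.0 ≈ 23333; RF = 1:23333

1:23333


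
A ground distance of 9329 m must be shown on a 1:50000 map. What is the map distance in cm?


map_cm = 9329 * 100 / 50000 = 18.658 cm ≈ 18.66 cm

18.66 cm


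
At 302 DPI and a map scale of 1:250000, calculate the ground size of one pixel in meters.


pixel_cm = 2.54 / 302 ≈ 0.008411 cm
ground = pixel_cm * 250000 / 100 = 2.54 * 250000 / (302 * 100) = 635000 / 30200 ≈ 21.03 m

21.03 m


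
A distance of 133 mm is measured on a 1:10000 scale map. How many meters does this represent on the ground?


ground = 133 mm * 10000 / 1000 = 1330.0 m

1330.0 m


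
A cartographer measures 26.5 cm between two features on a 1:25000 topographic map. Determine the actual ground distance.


ground = 26.5 cm * 25000 / 100 = 6625.0 m = 6.625 km

6.625 km


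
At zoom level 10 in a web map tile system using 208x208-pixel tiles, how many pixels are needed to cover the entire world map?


tiles per axis = 2^10 = 1024
total tiles = 1024^2 = 1048576
pixels per axis = 1024 * 208 = 212992
total pixels = 212992^2 = 45365592064

45365592064 pixels


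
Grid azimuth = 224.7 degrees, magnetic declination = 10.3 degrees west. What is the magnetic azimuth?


magnetic azimuth = grid azimuth - declination (east +ve)
mag_az = 224.7 - -10.3 = 235.0 degrees

235.0 degrees


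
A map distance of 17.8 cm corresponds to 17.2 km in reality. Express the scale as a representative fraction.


ground = 17.2 km = 1720000 cm; RF denominator = ground / map = 1720000 / 17.8 ≈ 96629; RF = 1:96629

1:96629


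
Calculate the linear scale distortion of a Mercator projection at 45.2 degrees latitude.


SF = 1 / cos(45.2) = 1 / 0.704634 = 1.419

1.419


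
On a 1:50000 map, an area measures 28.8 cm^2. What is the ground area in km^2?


ground_area = 28.8 * (50000/100)^2 = 7200000.0 m^2 = 7.2 km^2

7.2 km^2


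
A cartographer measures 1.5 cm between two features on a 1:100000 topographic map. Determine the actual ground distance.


ground = 1.5 cm * 100000 / 100 = 1500.0 m = 1.5 km

1.5 km


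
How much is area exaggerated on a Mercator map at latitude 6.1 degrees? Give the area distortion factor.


area_distortion = 1/cos^2(6.1) = 1.011

1.011


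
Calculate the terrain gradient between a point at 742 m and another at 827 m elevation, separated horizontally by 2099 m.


gradient = (827 - 742) / 2099 = 85 / 2099 = 0.0405

0.0405


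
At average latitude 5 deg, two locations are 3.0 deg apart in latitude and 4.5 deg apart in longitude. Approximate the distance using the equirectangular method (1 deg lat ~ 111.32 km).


dlat_km = 3.0 * 111.32 = 333.96
dlon_km = 4.5 * 111.32 * cos(5) ≈ 499.034
dist = sqrt(333.96^2 + 499.034^2) ≈ 600.5 km

600.5 km


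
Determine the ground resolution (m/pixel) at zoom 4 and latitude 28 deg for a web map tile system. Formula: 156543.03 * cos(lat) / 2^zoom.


res = 156543.03 * cos(28) / 2^4 = 156543.03 * 0.88294759 / 16 = 8638.71 m/pixel

8638.71 m/pixel


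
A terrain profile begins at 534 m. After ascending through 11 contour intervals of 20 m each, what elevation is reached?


elevation = 534 + 11 * 20 = 754 m

754 m


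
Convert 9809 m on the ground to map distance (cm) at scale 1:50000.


map_cm = 9809 * 100 / 50000 = 19.618 cm ≈ 19.62 cm

19.62 cm


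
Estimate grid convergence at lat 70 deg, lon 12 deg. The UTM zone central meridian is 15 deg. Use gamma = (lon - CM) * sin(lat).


gamma = (12 - 15) * sin(70) = -3 * 0.939693 = -2.819 degrees

-2.819 degrees


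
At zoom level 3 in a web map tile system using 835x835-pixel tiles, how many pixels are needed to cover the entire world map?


tiles per axis = 2^3 = 8
total tiles = 8^2 = 64
pixels per axis = 8 * 835 = 6680
total pixels = 6680^2 = 44622400

44622400 pixels


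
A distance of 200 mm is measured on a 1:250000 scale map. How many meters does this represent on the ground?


ground = 200 mm * 250000 / 1000 = 50000.0 m

50000.0 m


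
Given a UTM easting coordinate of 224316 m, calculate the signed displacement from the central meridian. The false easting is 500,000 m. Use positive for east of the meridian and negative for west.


displacement = 224316 - 500000 = -275684 m

-275684 m


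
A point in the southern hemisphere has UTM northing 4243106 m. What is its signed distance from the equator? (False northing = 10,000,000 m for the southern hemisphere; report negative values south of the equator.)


For southern: actual = 4243106 - 10000000 = -5756894 m

-5756894 m


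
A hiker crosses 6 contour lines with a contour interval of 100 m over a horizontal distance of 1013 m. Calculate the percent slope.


elevation change = 6 * 100 = 600 m
slope = 600 / 1013 * 100 = 59.2%

59.2%


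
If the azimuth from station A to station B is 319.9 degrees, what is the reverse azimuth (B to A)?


back azimuth = (319.9 + 180) mod 360 = 139.9 degrees

139.9 degrees


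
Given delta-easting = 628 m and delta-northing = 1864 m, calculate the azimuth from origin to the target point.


az = atan2(628, 1864) = 18.6 deg
adjusted to 0-360: 18.6 degrees

18.6 degrees


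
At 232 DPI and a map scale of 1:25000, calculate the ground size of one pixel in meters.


pixel_cm = 2.54 / 232 ≈ 0.010948 cm
ground = pixel_cm * 25000 / 100 = 2.54 * 25000 / (232 * 100) = 63500 / 23200 ≈ 2.74 m

2.74 m


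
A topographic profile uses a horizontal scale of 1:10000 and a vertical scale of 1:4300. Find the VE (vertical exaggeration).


VE = horizontal_scale / vertical_scale = 10000 / 4300 ≈ 2.3

2.3x


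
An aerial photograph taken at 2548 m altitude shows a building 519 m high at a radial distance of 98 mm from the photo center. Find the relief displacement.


d = h * r / H = 519 * 98 / 2548 = 19.96 mm

19.96 mm


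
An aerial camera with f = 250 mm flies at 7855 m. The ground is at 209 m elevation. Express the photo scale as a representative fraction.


scale = f / (H - h) = 250 mm / 7646 m = 250 / 7646000 = 1:30584

1:30584


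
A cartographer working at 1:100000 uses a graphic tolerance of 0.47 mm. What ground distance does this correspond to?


ground = 0.47 mm * 100000 / 1000 = 47.0 m

47.0 m


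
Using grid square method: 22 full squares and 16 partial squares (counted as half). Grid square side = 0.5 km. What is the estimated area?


effective squares = 22 + 16 * 0.5 = 30.0
area = 30.0 * 0.25 = 7.5 km^2

7.5 km^2


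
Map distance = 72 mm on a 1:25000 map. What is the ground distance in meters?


ground = 72 mm * 25000 / 1000 = 1800.0 m

1800.0 m


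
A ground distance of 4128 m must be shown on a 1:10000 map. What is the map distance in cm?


map_cm = 4128 * 100 / 10000 = 41.28 cm

41.28 cm


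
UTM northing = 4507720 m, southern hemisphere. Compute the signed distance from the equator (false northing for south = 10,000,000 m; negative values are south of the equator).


For southern: actual = 4507720 - 10000000 = -5492280 m

-5492280 m


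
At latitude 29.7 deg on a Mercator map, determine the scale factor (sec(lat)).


SF = 1 / cos(29.7) = 1 / 0.868632 = 1.151

1.151


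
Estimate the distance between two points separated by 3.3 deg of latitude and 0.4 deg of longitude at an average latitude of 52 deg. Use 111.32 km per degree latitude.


dlat_km = 3.3 * 111.32 = 367.356
dlon_km = 0.4 * 111.32 * cos(52) ≈ 27.414
dist = sqrt(367.356^2 + 27.414^2) ≈ 368.4 km

368.4 km


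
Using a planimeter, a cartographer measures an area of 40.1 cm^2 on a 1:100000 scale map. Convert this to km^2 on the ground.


ground_area = 40.1 * (100000/100)^2 = 40100000.0 m^2 = 40.1 km^2

40.1 km^2


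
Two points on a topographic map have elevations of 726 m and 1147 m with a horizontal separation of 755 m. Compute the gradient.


gradient = (1147 - 726) / 755 = 421 / 755 = 0.5576

0.5576


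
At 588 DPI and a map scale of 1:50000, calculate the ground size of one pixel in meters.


pixel_cm = 2.54 / 588 ≈ 0.00432 cm
ground = pixel_cm * 50000 / 100 = 2.54 * 50000 / (588 * 100) = 127000 / 58800 ≈ 2.16 m

2.16 m


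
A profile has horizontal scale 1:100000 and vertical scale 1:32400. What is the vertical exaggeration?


VE = horizontal_scale / vertical_scale = 100000 / 32400 ≈ 3.1

3.1x


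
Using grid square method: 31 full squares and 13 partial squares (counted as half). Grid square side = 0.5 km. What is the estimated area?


effective squares = 31 + 13 * 0.5 = 37.5
area = 37.5 * 0.25 = 9.375 km^2

9.375 km^2


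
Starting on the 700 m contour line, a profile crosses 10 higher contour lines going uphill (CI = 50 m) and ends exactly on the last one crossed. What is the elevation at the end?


elevation = 700 + 10 * 50 = 1200 m

1200 m


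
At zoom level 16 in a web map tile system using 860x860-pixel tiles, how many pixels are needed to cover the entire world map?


tiles per axis = 2^16 = 65536
total tiles = 65536^2 = 4294967296
pixels per axis = 65536 * 860 = 56360960
total pixels = 56360960^2 = 3176557812121600

3176557812121600 pixels


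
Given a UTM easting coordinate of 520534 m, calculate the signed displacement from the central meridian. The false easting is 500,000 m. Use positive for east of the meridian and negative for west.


displacement = 520534 - 500000 = 20534 m

20534 m


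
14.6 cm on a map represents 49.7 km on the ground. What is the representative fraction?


ground = 49.7 km = 4970000 cm; RF denominator = ground / map = 4970000 / 14.6 ≈ 340411; RF = 1:340411

1:340411


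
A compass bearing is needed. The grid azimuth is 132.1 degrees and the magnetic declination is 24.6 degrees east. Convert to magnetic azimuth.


magnetic azimuth = grid azimuth - declination (east +ve)
mag_az = 132.1 - 24.6 = 107.5 degrees

107.5 degrees


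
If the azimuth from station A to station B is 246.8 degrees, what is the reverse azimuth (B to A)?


back azimuth = (246.8 + 180) mod 360 = 66.8 degrees

66.8 degrees


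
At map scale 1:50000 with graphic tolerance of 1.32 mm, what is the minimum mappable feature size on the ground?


ground = 1.32 mm * 50000 / 1000 = 66.0 m

66.0 m


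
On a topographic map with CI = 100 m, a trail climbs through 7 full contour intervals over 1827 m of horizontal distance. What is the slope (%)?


elevation change = 7 * 100 = 700 m
slope = 700 / 1827 * 100 = 38.3%

38.3%


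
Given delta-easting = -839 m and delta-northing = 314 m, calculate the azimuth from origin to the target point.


az = atan2(-839, 314) = -69.5 deg
adjusted to 0-360: 290.5 degrees

290.5 degrees


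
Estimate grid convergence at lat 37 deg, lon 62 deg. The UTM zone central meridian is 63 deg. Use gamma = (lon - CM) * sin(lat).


gamma = (62 - 63) * sin(37) = -1 * 0.601815 = -0.602 degrees

-0.602 degrees


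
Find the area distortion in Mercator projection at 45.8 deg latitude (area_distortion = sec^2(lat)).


area_distortion = 1/cos^2(45.8) = 2.057

2.057


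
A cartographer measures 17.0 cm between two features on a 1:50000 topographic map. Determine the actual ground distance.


ground = 17.0 cm * 50000 / 100 = 8500.0 m = 8.5 km

8.5 km


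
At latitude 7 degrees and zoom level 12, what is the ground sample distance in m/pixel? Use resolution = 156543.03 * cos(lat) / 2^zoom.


res = 156543.03 * cos(7) / 2^12 = 156543.03 * 0.99254615 / 4096 = 37.93 m/pixel

37.93 m/pixel


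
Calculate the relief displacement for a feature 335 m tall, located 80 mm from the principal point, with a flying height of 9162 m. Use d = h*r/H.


d = h * r / H = 335 * 80 / 9162 = 2.93 mm

2.93 mm


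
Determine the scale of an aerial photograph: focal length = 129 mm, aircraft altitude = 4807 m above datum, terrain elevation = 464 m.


scale = f / (H - h) = 129 mm / 4343 m = 129 / 4343000 = 1:33667

1:33667


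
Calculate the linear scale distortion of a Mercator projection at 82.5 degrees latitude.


SF = 1 / cos(82.5) = 1 / 0.130526 = 7.661

7.661


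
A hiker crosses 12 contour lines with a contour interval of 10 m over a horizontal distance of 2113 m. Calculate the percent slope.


elevation change = 12 * 10 = 120 m
slope = 120 / 2113 * 100 = 5.7%

5.7%


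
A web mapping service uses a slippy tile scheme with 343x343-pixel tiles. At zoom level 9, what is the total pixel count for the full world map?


tiles per axis = 2^9 = 512
total tiles = 512^2 = 262144
pixels per axis = 512 * 343 = 175616
total pixels = 175616^2 = 30840979456

30840979456 pixels


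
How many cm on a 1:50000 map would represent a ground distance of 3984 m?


map_cm = 3984 * 100 / 50000 = 7.968 cm ≈ 7.97 cm

7.97 cm


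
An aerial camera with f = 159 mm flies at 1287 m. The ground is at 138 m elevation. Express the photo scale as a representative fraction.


scale = f / (H - h) = 159 mm / 1149 m = 159 / 1149000 = 1:7226

1:7226


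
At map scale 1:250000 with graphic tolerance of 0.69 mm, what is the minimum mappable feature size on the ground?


ground = 0.69 mm * 250000 / 1000 = 172.5 m

172.5 m


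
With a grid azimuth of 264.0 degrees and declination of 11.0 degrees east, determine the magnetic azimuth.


magnetic azimuth = grid azimuth - declination (east +ve)
mag_az = 264.0 - 11.0 = 253.0 degrees

253.0 degrees


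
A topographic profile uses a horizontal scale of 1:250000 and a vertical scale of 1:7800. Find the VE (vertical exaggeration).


VE = horizontal_scale / vertical_scale = 250000 / 7800 ≈ 32.1

32.1x


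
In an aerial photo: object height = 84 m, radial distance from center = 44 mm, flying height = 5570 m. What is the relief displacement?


d = h * r / H = 84 * 44 / 5570 = 0.66 mm

0.66 mm


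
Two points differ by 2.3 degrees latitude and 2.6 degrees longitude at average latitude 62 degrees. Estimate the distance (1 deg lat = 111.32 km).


dlat_km = 2.3 * 111.32 = 256.036
dlon_km = 2.6 * 111.32 * cos(62) ≈ 135.88
dist = sqrt(256.036^2 + 135.88^2) ≈ 289.9 km

289.9 km


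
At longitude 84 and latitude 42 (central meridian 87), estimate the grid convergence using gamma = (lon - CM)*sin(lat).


gamma = (84 - 87) * sin(42) = -3 * 0.669131 = -2.007 degrees

-2.007 degrees


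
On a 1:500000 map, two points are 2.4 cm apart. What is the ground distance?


ground = 2.4 cm * 500000 / 100 = 12000.0 m = 12.0 km

12.0 km


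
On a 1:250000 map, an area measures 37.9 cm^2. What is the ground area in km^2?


ground_area = 37.9 * (250000/100)^2 = 236875000.0 m^2 = 236.875 km^2

236.875 km^2


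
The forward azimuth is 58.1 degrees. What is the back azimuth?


back azimuth = (58.1 + 180) mod 360 = 238.1 degrees

238.1 degrees


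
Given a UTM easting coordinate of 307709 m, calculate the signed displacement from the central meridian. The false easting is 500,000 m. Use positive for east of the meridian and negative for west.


displacement = 307709 - 500000 = -192291 m

-192291 m


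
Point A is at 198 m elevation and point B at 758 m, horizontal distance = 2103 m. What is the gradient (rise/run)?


gradient = (758 - 198) / 2103 = 560 / 2103 = 0.2663

0.2663


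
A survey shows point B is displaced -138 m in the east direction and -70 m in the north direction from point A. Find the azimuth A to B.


az = atan2(-138, -70) = -116.9 deg
adjusted to 0-360: 243.1 degrees

243.1 degrees


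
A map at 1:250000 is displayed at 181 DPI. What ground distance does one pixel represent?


pixel_cm = 2.54 / 181 ≈ 0.014033 cm
ground = pixel_cm * 250000 / 100 = 2.54 * 250000 / (181 * 100) = 635000 / 18100 ≈ 35.08 m

35.08 m


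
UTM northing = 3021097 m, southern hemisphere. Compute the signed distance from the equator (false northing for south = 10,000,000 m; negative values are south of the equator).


For southern: actual = 3021097 - 10000000 = -6978903 m

-6978903 m


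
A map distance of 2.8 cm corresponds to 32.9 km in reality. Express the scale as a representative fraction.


ground = 32.9 km = 3290000 cm; RF denominator = ground / map = 3290000 / 2.8 = 1175000; RF = 1:1175000

1:1175000


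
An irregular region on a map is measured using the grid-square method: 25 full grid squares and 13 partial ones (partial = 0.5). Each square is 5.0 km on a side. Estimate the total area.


effective squares = 25 + 13 * 0.5 = 31.5
area = 31.5 * 25.0 = 787.5 km^2

787.5 km^2


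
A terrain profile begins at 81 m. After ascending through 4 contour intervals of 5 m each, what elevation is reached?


elevation = 81 + 4 * 5 = 101 m

101 m


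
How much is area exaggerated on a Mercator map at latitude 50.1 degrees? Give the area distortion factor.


area_distortion = 1/cos^2(50.1) = 2.43

2.43


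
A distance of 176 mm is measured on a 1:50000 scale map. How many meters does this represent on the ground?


ground = 176 mm * 50000 / 1000 = 8800.0 m

8800.0 m


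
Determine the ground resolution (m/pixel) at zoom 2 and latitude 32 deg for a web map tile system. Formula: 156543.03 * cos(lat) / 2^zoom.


res = 156543.03 * cos(32) / 2^2 = 156543.03 * 0.8480481 / 4 = 33189.0 m/pixel

33189.0 m/pixel


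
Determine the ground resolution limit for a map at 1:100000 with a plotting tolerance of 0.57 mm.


ground = 0.57 mm * 100000 / 1000 = 57.0 m

57.0 m


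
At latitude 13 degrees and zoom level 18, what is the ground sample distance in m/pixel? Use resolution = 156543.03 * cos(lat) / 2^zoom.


res = 156543.03 * cos(13) / 2^18 = 156543.03 * 0.97437006 / 262144 = 0.58 m/pixel

0.58 m/pixel


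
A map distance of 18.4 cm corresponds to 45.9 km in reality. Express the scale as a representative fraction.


ground = 45.9 km = 4590000 cm; RF denominator = ground / map = 4590000 / 18.4 ≈ 249457; RF = 1:249457

1:249457


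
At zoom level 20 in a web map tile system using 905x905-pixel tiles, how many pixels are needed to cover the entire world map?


tiles per axis = 2^20 = 1048576
total tiles = 1048576^2 = 1099511627776
pixels per axis = 1048576 * 905 = 948961280
total pixels = 948961280^2 = 900527510939238400

900527510939238400 pixels


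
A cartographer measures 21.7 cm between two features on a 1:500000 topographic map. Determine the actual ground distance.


ground = 21.7 cm * 500000 / 100 = 108500.0 m = 108.5 km

108.5 km


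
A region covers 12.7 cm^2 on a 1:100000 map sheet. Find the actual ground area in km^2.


ground_area = 12.7 * (100000/100)^2 = 12700000.0 m^2 = 12.7 km^2

12.7 km^2


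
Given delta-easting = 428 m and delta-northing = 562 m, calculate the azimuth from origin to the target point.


az = atan2(428, 562) = 37.3 deg
adjusted to 0-360: 37.3 degrees

37.3 degrees


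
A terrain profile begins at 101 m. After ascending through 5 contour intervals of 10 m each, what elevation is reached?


elevation = 101 + 5 * 10 = 151 m

151 m


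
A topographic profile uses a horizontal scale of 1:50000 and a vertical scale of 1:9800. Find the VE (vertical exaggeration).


VE = horizontal_scale / vertical_scale = 50000 / 9800 ≈ 5.1

5.1x


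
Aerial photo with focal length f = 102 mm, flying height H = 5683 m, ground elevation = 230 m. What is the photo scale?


scale = f / (H - h) = 102 mm / 5453 m = 102 / 5453000 = 1:53461

1:53461


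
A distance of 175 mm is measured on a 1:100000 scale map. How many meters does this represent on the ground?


ground = 175 mm * 100000 / 1000 = 17500.0 m

17500.0 m


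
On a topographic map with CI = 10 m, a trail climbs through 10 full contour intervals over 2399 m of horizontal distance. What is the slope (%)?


elevation change = 10 * 10 = 100 m
slope = 100 / 2399 * 100 = 4.2%

4.2%


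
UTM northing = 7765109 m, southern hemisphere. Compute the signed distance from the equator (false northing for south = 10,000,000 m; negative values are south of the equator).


For southern: actual = 7765109 - 10000000 = -2234891 m

-2234891 m


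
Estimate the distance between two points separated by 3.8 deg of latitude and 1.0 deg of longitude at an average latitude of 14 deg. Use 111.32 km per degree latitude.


dlat_km = 3.8 * 111.32 = 423.016
dlon_km = 1.0 * 111.32 * cos(14) ≈ 108.013
dist = sqrt(423.016^2 + 108.013^2) ≈ 436.6 km

436.6 km


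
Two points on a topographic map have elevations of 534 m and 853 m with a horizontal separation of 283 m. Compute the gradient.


gradient = (853 - 534) / 283 = 319 / 283 = 1.1272

1.1272


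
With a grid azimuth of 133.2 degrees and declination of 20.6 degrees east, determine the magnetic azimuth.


magnetic azimuth = grid azimuth - declination (east +ve)
mag_az = 133.2 - 20.6 = 112.6 degrees

112.6 degrees


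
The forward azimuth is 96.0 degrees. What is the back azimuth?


back azimuth = (96.0 + 180) mod 360 = 276.0 degrees

276.0 degrees


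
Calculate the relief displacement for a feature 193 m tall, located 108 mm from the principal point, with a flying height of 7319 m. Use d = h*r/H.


d = h * r / H = 193 * 108 / 7319 = 2.85 mm

2.85 mm


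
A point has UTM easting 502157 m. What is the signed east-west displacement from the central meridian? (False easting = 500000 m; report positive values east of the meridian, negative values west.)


displacement = 502157 - 500000 = 2157 m

2157 m


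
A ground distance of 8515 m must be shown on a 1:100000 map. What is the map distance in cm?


map_cm = 8515 * 100 / 100000 = 8.515 cm ≈ 8.52 cm

8.52 cm


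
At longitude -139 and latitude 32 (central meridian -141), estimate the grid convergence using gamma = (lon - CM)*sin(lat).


gamma = (-139 - -141) * sin(32) = 2 * 0.529919 = 1.06 degrees

1.06 degrees
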